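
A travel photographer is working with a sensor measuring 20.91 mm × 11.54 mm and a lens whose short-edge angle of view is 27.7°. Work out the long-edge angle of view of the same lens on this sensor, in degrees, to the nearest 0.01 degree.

From the short-edge AOV: f = 11.54 / (2·tan(13.85°)) = 11.54 / 0.49310 ≈ 23.4030 mm.
Long-edge AOV = 2·arctan(20.91 / (2 × 23.4030)) = 2·arctan(0.44674) ≈ 48.1441°.

48.14°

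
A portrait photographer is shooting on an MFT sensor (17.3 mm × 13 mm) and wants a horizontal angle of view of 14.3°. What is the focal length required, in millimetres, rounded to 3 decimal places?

From α = 2·arctan(w/2f) we get f = w / (2·tan(α/2)).
With w = 17.3 mm and α/2 = 7.15°, tan(α/2) ≈ 0.12544, so f ≈ 17.3 / 0.25089 ≈ 68.9557 mm.

68.956 mm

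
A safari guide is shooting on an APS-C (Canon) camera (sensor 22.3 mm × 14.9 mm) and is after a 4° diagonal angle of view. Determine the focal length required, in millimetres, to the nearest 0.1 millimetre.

Sensor diagonal = √(22.3² + 14.9²) = √719.3000 ≈ 26.8198 mm.
From α = 2·arctan(d/2f) we get f = d / (2·tan(α/2)).
With d = 26.8198 mm and α/2 = 2°, tan(α/2) ≈ 0.03492, so f ≈ 26.8198 / 0.06984 ≈ 384.0088 mm.

384.0 mm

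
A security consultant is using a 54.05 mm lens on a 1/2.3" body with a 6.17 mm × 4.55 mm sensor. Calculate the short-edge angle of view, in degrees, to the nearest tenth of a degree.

4.8°

Angle of view α = 2·arctan(h/2f) with h = 4.55 mm and f = 54.05 mm.
h/2f = 0.04209; arctan(0.04209) ≈ 2.4102°, so α ≈ 4.8204°.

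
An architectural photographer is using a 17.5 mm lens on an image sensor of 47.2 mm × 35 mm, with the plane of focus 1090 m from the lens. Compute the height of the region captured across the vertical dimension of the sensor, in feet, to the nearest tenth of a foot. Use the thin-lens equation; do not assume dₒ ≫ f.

7152.1 ft

dₒ: 1090 m = 1.09e+06 mm.
Similar triangles through the lens centre give W/dₒ = h/dᵢ; with 1/f = 1/dₒ + 1/dᵢ this gives W = h·(dₒ − f)/f.
W = 35 mm × (1.09e+06 − 17.5) / 17.5 = 35 × 62284.7143 ≈ 2179965.000 mm = 2179965.000/304.8 ft = 7152.12 ft.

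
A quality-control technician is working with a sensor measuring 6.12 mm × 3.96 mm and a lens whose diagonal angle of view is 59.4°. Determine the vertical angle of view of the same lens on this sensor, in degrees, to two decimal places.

Sensor diagonal = √(6.12² + 3.96²) = √53.1360 ≈ 7.2894 mm.
From the diagonal AOV: f = 7.2894 / (2·tan(29.7°)) = 7.2894 / 1.14078 ≈ 6.3899 mm.
Vertical AOV = 2·arctan(3.96 / (2 × 6.3899)) = 2·arctan(0.30987) ≈ 34.4328°.

34.43°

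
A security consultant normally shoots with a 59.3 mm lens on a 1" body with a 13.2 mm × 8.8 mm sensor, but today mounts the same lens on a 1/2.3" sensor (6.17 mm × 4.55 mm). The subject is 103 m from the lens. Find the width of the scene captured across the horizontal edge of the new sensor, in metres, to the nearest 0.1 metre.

10.7 m

The focal length stays 59.3 mm; the relevant sensor dimension is now w = 6.17 mm. Object distance dₒ = 103 m = 103000 mm.
Thin-lens field width W = w·(dₒ − f)/f = 6.17 × (103000 − 59.3)/59.3 ≈ 10710.693 mm = 10.7107 m.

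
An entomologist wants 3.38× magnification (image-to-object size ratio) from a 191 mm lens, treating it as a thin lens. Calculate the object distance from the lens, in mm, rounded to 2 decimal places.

247.51 mm

With m = dᵢ/dₒ and 1/f = 1/dₒ + 1/dᵢ, substituting dᵢ = m·dₒ gives 1/f = (1 + 1/m)/dₒ, hence dₒ = f·(1 + 1/m).
dₒ = 191 × (1 + 1/3.38) = 191 × 1.29586 ≈ 247.509 mm.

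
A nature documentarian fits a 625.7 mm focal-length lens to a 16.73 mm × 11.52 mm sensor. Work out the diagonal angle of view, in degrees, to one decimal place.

Sensor diagonal = √(16.73² + 11.52²) = √412.6033 ≈ 20.3126 mm.
Angle of view α = 2·arctan(d/2f) with d = 20.3126 mm and f = 625.7 mm.
d/2f = 0.01623; arctan(0.01623) ≈ 0.9299°, so α ≈ 1.8599°.

1.9°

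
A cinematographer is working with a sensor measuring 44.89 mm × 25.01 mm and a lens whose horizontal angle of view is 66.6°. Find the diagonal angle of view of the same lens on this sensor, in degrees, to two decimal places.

From the horizontal AOV: f = 44.89 / (2·tan(33.3°)) = 44.89 / 1.31375 ≈ 34.1692 mm.
Sensor diagonal = √(44.89² + 25.01²) = √2640.6122 ≈ 51.3869 mm.
Diagonal AOV = 2·arctan(51.3869 / (2 × 34.1692)) = 2·arctan(0.75195) ≈ 73.8824°.

73.88°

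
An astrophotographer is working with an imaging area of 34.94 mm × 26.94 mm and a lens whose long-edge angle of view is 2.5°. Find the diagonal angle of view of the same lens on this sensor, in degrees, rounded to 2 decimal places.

From the long-edge AOV: f = 34.94 / (2·tan(1.25°)) = 34.94 / 0.04364 ≈ 800.6388 mm.
Sensor diagonal = √(34.94² + 26.94²) = √1946.5672 ≈ 44.1199 mm.
Diagonal AOV = 2·arctan(44.1199 / (2 × 800.6388)) = 2·arctan(0.02755) ≈ 3.1565°.

3.16°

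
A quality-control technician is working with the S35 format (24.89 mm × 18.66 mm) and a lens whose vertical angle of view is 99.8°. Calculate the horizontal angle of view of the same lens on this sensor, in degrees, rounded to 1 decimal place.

115.5°

From the vertical AOV: f = 18.66 / (2·tan(49.9°)) = 18.66 / 2.37508 ≈ 7.8566 mm.
Horizontal AOV = 2·arctan(24.89 / (2 × 7.8566)) = 2·arctan(1.58402) ≈ 115.4712°.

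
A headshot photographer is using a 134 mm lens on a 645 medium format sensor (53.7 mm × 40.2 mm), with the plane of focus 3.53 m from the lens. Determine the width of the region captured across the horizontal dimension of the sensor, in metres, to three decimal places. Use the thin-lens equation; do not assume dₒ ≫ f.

dₒ: 3.53 m = 3530 mm.
Similar triangles through the lens centre give W/dₒ = w/dᵢ; with 1/f = 1/dₒ + 1/dᵢ this gives W = w·(dₒ − f)/f.
W = 53.7 mm × (3530 − 134) / 134 = 53.7 × 25.3433 ≈ 1360.934 mm = 1.36093 m.

1.361 m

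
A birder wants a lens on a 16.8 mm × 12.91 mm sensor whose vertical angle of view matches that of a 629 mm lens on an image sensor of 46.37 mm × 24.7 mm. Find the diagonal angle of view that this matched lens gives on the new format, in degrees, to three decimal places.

3.691°

Equal vertical AOV ⇒ f₂ = f₁ · 12.91/24.7 = 629 × 0.52267 ≈ 328.7607 mm.
Sensor diagonal = √(16.8² + 12.91²) = √448.9081 ≈ 21.1875 mm.
Diagonal AOV on the new format = 2·arctan(21.1875 / (2 × 328.7607)) = 2·arctan(0.03222) ≈ 3.6912°.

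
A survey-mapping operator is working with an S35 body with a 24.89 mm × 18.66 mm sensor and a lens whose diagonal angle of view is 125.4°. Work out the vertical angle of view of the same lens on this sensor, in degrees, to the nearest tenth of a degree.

98.6°

Sensor diagonal = √(24.89² + 18.66²) = √967.7077 ≈ 31.1080 mm.
From the diagonal AOV: f = 31.1080 / (2·tan(62.7°)) = 31.1080 / 3.87493 ≈ 8.0280 mm.
Vertical AOV = 2·arctan(18.66 / (2 × 8.0280)) = 2·arctan(1.16218) ≈ 98.5792°.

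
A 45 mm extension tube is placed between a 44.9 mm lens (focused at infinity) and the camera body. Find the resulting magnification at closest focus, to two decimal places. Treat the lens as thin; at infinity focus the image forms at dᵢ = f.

The tube moves the image plane from f to f + e, so dᵢ = 44.9 + 45 = 89.9 mm. Focus is achieved when 1/f = 1/dₒ + 1/dᵢ, giving dₒ = 1/(1/f − 1/(f+e)).
Magnification m = dᵢ/dₒ = (f+e)·(1/f − 1/(f+e)) = e/f = 45/44.9 ≈ 1.0022.

1.00×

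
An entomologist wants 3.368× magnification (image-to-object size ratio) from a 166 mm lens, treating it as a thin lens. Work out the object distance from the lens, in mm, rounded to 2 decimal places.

215.29 mm

With m = dᵢ/dₒ and 1/f = 1/dₒ + 1/dᵢ, substituting dᵢ = m·dₒ gives 1/f = (1 + 1/m)/dₒ, hence dₒ = f·(1 + 1/m).
dₒ = 166 × (1 + 1/3.368) = 166 × 1.29691 ≈ 215.287 mm.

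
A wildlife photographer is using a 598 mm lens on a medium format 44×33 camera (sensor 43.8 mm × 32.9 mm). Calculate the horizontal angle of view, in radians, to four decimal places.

0.0732 rad

Angle of view α = 2·arctan(w/2f) with w = 43.8 mm and f = 598 mm.
w/2f = 0.03662; arctan(0.03662) ≈ 0.0366 rad, so α ≈ 0.0732 rad.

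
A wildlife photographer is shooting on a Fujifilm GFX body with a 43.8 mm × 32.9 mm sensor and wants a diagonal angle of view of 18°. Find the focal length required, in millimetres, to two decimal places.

172.93 mm

Sensor diagonal = √(43.8² + 32.9²) = √3000.8500 ≈ 54.7800 mm.
From α = 2·arctan(d/2f) we get f = d / (2·tan(α/2)).
With d = 54.7800 mm and α/2 = 9°, tan(α/2) ≈ 0.15838, so f ≈ 54.7800 / 0.31677 ≈ 172.9337 mm.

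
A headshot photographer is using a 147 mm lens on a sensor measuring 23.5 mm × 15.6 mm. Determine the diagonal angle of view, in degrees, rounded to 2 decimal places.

Sensor diagonal = √(23.5² + 15.6²) = √795.6100 ≈ 28.2066 mm.
Angle of view α = 2·arctan(d/2f) with d = 28.2066 mm and f = 147 mm.
d/2f = 0.09594; arctan(0.09594) ≈ 5.4802°, so α ≈ 10.9604°.

10.96°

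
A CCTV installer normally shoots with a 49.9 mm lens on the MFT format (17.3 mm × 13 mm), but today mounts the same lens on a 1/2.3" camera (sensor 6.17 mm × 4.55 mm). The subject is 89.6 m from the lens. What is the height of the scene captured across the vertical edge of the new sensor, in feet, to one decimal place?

The focal length stays 49.9 mm; the relevant sensor dimension is now h = 4.55 mm. Object distance dₒ = 89.6 m = 89600 mm.
Thin-lens field height W = h·(dₒ − f)/f = 4.55 × (89600 − 49.9)/49.9 ≈ 8165.390 mm = 8165.390/304.8 ft = 26.7893 ft.

26.8 ft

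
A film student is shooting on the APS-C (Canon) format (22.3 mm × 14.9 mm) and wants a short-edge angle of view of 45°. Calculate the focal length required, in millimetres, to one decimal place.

18.0 mm

From α = 2·arctan(h/2f) we get f = h / (2·tan(α/2)).
With h = 14.9 mm and α/2 = 22.5°, tan(α/2) ≈ 0.41421, so f ≈ 14.9 / 0.82843 ≈ 17.9859 mm.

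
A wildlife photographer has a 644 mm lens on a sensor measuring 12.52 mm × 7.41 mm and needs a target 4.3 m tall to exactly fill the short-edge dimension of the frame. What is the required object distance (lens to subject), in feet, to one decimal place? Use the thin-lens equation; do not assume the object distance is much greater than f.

1228.2 ft

W: 4.3 m = 4300 mm.
Magnification m = h/W = dᵢ/dₒ; combined with 1/f = 1/dₒ + 1/dᵢ this gives dₒ = f·(1 + W/h).
dₒ = 644 mm × (1 + 4300/7.41) = 644 × 581.2969 ≈ 374355.201 mm = 374355.201/304.8 ft = 1228.2 ft.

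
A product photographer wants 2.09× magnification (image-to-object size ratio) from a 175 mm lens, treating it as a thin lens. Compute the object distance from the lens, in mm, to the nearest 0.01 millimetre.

258.73 mm

With m = dᵢ/dₒ and 1/f = 1/dₒ + 1/dᵢ, substituting dᵢ = m·dₒ gives 1/f = (1 + 1/m)/dₒ, hence dₒ = f·(1 + 1/m).
dₒ = 175 × (1 + 1/2.09) = 175 × 1.47847 ≈ 258.732 mm.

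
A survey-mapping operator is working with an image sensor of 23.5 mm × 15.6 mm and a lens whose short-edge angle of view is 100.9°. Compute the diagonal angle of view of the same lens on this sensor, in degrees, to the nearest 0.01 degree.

130.91°

From the short-edge AOV: f = 15.6 / (2·tan(50.45°)) = 15.6 / 2.42188 ≈ 6.4413 mm.
Sensor diagonal = √(23.5² + 15.6²) = √795.6100 ≈ 28.2066 mm.
Diagonal AOV = 2·arctan(28.2066 / (2 × 6.4413)) = 2·arctan(2.18952) ≈ 130.9056°.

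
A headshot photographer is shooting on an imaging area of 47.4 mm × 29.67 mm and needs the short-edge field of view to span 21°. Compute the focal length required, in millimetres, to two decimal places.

80.04 mm

From α = 2·arctan(h/2f) we get f = h / (2·tan(α/2)).
With h = 29.67 mm and α/2 = 10.5°, tan(α/2) ≈ 0.18534, so f ≈ 29.67 / 0.37068 ≈ 80.0425 mm.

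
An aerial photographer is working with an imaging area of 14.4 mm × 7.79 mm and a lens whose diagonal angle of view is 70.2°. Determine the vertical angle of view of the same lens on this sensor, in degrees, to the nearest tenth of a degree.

37.0°

Sensor diagonal = √(14.4² + 7.79²) = √268.0441 ≈ 16.3721 mm.
From the diagonal AOV: f = 16.3721 / (2·tan(35.1°)) = 16.3721 / 1.40562 ≈ 11.6475 mm.
Vertical AOV = 2·arctan(7.79 / (2 × 11.6475)) = 2·arctan(0.33441) ≈ 36.9804°.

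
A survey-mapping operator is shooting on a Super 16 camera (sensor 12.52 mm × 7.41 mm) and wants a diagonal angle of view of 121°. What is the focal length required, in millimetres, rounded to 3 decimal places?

Sensor diagonal = √(12.52² + 7.41²) = √211.6585 ≈ 14.5485 mm.
From α = 2·arctan(d/2f) we get f = d / (2·tan(α/2)).
With d = 14.5485 mm and α/2 = 60.5°, tan(α/2) ≈ 1.76749, so f ≈ 14.5485 / 3.53499 ≈ 4.1156 mm.

4.116 mm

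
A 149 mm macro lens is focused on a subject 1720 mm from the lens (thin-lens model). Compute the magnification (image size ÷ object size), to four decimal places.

Thin lens: 1/f = 1/dₒ + 1/dᵢ → 1/dᵢ = 1/149 − 1/1720 = 0.0061300 mm⁻¹, so dᵢ ≈ 163.1318 mm.
Magnification m = dᵢ/dₒ = 163.1318/1720 ≈ 0.09484.

0.0948×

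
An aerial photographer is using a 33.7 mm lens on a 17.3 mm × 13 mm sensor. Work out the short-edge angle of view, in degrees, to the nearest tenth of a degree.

21.8°

Angle of view α = 2·arctan(h/2f) with h = 13 mm and f = 33.7 mm.
h/2f = 0.19288; arctan(0.19288) ≈ 10.9171°, so α ≈ 21.8341°.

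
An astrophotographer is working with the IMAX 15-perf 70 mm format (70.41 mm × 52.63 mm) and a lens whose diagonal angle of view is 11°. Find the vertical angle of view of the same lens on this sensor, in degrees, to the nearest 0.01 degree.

Sensor diagonal = √(70.41² + 52.63²) = √7727.4850 ≈ 87.9061 mm.
From the diagonal AOV: f = 87.9061 / (2·tan(5.5°)) = 87.9061 / 0.19258 ≈ 456.4700 mm.
Vertical AOV = 2·arctan(52.63 / (2 × 456.4700)) = 2·arctan(0.05765) ≈ 6.5988°.

6.60°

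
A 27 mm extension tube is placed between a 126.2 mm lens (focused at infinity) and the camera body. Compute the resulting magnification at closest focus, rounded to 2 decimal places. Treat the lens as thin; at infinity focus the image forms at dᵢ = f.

0.21×

The tube moves the image plane from f to f + e, so dᵢ = 126.2 + 27 = 153.2 mm. Focus is achieved when 1/f = 1/dₒ + 1/dᵢ, giving dₒ = 1/(1/f − 1/(f+e)).
Magnification m = dᵢ/dₒ = (f+e)·(1/f − 1/(f+e)) = e/f = 27/126.2 ≈ 0.2139.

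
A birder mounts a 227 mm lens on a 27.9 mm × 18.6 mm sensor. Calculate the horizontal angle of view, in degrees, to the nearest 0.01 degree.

7.03°

Angle of view α = 2·arctan(w/2f) with w = 27.9 mm and f = 227 mm.
w/2f = 0.06145; arctan(0.06145) ≈ 3.5166°, so α ≈ 7.0332°.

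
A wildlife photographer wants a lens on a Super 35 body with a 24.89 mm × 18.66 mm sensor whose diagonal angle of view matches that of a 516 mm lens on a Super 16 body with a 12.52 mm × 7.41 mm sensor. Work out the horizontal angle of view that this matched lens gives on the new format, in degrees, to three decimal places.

1.292°

Sensor diagonal = √(12.52² + 7.41²) = √211.6585 ≈ 14.5485 mm.
Sensor diagonal = √(24.89² + 18.66²) = √967.7077 ≈ 31.1080 mm.
Equal diagonal AOV ⇒ f₂ = f₁ · 31.1080/14.5485 = 516 × 2.13823 ≈ 1103.3262 mm.
Horizontal AOV on the new format = 2·arctan(24.89 / (2 × 1103.3262)) = 2·arctan(0.01128) ≈ 1.2925°.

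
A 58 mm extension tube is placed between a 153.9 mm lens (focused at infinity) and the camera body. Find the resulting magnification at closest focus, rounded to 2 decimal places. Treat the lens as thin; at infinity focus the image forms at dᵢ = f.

The tube moves the image plane from f to f + e, so dᵢ = 153.9 + 58 = 211.9 mm. Focus is achieved when 1/f = 1/dₒ + 1/dᵢ, giving dₒ = 1/(1/f − 1/(f+e)).
Magnification m = dᵢ/dₒ = (f+e)·(1/f − 1/(f+e)) = e/f = 58/153.9 ≈ 0.3769.

0.38×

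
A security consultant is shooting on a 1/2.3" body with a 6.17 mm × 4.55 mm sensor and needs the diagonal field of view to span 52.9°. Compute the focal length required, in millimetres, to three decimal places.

Sensor diagonal = √(6.17² + 4.55²) = √58.7714 ≈ 7.6663 mm.
From α = 2·arctan(d/2f) we get f = d / (2·tan(α/2)).
With d = 7.6663 mm and α/2 = 26.45°, tan(α/2) ≈ 0.49749, so f ≈ 7.6663 / 0.99498 ≈ 7.7049 mm.

7.705 mm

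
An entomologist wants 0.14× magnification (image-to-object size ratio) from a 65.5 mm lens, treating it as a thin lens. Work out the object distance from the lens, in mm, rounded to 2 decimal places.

With m = dᵢ/dₒ and 1/f = 1/dₒ + 1/dᵢ, substituting dᵢ = m·dₒ gives 1/f = (1 + 1/m)/dₒ, hence dₒ = f·(1 + 1/m).
dₒ = 65.5 × (1 + 1/0.14) = 65.5 × 8.14286 ≈ 533.357 mm.

533.36 mm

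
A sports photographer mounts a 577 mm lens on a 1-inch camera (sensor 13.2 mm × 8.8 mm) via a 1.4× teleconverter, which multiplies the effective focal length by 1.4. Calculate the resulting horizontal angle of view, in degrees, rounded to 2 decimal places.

Effective focal length f = 577 × 1.4 = 807.8 mm.
α = 2·arctan(13.2 / (2 × 807.8)) = 2·arctan(0.00817) ≈ 0.9362°.

0.94°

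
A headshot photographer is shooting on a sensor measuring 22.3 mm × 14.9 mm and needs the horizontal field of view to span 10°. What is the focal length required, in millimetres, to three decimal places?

From α = 2·arctan(w/2f) we get f = w / (2·tan(α/2)).
With w = 22.3 mm and α/2 = 5°, tan(α/2) ≈ 0.08749, so f ≈ 22.3 / 0.17498 ≈ 127.4451 mm.

127.445 mm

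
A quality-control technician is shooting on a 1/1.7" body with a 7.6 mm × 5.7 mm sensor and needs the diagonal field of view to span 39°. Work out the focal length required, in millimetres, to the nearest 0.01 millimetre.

Sensor diagonal = √(7.6² + 5.7²) = √90.2500 ≈ 9.5000 mm.
From α = 2·arctan(d/2f) we get f = d / (2·tan(α/2)).
With d = 9.5000 mm and α/2 = 19.5°, tan(α/2) ≈ 0.35412, so f ≈ 9.5000 / 0.70824 ≈ 13.4136 mm.

13.41 mm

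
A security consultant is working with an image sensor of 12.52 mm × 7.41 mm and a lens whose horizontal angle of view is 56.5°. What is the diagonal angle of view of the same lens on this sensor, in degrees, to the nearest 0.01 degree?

From the horizontal AOV: f = 12.52 / (2·tan(28.25°)) = 12.52 / 1.07464 ≈ 11.6504 mm.
Sensor diagonal = √(12.52² + 7.41²) = √211.6585 ≈ 14.5485 mm.
Diagonal AOV = 2·arctan(14.5485 / (2 × 11.6504)) = 2·arctan(0.62438) ≈ 63.9593°.

63.96°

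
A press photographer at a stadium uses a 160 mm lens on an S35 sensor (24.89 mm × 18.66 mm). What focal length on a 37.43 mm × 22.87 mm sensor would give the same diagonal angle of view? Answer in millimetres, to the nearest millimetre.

Sensor diagonal = √(24.89² + 18.66²) = √967.7077 ≈ 31.1080 mm.
Sensor diagonal = √(37.43² + 22.87²) = √1924.0418 ≈ 43.8639 mm.
Equal angle of view means equal diagonal/f ratio, so f₂ = f₁ · (diagonal₂/diagonal₁) = 160 × 43.8639/31.1080.
f₂ = 160 × 1.41005 ≈ 225.608 mm.

226 mm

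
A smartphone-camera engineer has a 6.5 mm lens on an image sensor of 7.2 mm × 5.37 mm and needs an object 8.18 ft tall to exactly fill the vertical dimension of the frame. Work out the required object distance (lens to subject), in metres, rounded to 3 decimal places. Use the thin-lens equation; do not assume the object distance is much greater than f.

W: 8.18 ft × 304.8 mm/ft = 2493.26 mm.
Magnification m = h/W = dᵢ/dₒ; combined with 1/f = 1/dₒ + 1/dᵢ this gives dₒ = f·(1 + W/h).
dₒ = 6.5 mm × (1 + 2493.26/5.37) = 6.5 × 465.2950 ≈ 3024.417 mm = 3.02442 m.

3.024 m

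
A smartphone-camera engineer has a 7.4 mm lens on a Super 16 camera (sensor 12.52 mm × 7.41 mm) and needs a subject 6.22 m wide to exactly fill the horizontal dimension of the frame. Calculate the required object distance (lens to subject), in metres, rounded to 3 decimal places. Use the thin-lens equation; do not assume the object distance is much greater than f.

3.684 m

W: 6.22 m = 6220 mm.
Magnification m = w/W = dᵢ/dₒ; combined with 1/f = 1/dₒ + 1/dᵢ this gives dₒ = f·(1 + W/w).
dₒ = 7.4 mm × (1 + 6220/12.52) = 7.4 × 497.8051 ≈ 3683.758 mm = 3.68376 m.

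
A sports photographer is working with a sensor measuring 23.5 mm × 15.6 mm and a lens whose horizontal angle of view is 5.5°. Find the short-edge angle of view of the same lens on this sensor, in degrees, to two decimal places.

From the horizontal AOV: f = 23.5 / (2·tan(2.75°)) = 23.5 / 0.09607 ≈ 244.6212 mm.
Short-edge AOV = 2·arctan(15.6 / (2 × 244.6212)) = 2·arctan(0.03189) ≈ 3.6526°.

3.65°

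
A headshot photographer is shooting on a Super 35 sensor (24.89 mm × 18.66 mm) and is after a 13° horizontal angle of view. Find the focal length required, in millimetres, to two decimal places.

109.23 mm

From α = 2·arctan(w/2f) we get f = w / (2·tan(α/2)).
With w = 24.89 mm and α/2 = 6.5°, tan(α/2) ≈ 0.11394, so f ≈ 24.89 / 0.22787 ≈ 109.2284 mm.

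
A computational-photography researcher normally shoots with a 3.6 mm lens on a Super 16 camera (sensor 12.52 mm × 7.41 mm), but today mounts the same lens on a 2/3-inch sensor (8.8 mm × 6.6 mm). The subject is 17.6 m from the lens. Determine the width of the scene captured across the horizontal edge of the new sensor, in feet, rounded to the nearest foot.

141 ft

The focal length stays 3.6 mm; the relevant sensor dimension is now w = 8.8 mm. Object distance dₒ = 17.6 m = 17600 mm.
Thin-lens field width W = w·(dₒ − f)/f = 8.8 × (17600 − 3.6)/3.6 ≈ 43013.422 mm = 43013.422/304.8 ft = 141.12 ft.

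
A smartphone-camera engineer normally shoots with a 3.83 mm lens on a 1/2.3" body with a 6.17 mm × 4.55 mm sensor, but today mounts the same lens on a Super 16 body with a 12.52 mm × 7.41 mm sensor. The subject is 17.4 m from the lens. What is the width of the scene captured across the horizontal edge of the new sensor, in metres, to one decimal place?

The focal length stays 3.83 mm; the relevant sensor dimension is now w = 12.52 mm. Object distance dₒ = 17.4 m = 17400 mm.
Thin-lens field width W = w·(dₒ − f)/f = 12.52 × (17400 − 3.83)/3.83 ≈ 56866.853 mm = 56.8669 m.

56.9 m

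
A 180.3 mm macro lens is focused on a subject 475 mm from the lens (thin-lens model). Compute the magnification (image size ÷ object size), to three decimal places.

0.612×

Thin lens: 1/f = 1/dₒ + 1/dᵢ → 1/dᵢ = 1/180.3 − 1/475 = 0.0034410 mm⁻¹, so dᵢ ≈ 290.6091 mm.
Magnification m = dᵢ/dₒ = 290.6091/475 ≈ 0.61181.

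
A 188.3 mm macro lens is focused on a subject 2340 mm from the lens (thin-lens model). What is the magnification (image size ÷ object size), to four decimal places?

0.0875×

Thin lens: 1/f = 1/dₒ + 1/dᵢ → 1/dᵢ = 1/188.3 − 1/2340 = 0.0048833 mm⁻¹, so dᵢ ≈ 204.7785 mm.
Magnification m = dᵢ/dₒ = 204.7785/2340 ≈ 0.08751.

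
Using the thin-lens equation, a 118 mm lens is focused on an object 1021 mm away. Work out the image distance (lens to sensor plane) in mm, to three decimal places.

1/dᵢ = 1/f − 1/dₒ = 1/118 − 1/1021 = 0.0074951 mm⁻¹.
dᵢ = 1/0.0074951 ≈ 133.4197 mm.

133.420 mm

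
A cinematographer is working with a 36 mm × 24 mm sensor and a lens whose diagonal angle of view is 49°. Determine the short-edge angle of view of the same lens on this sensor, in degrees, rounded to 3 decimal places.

Sensor diagonal = √(36² + 24²) = √1872.0000 ≈ 43.2666 mm.
From the diagonal AOV: f = 43.2666 / (2·tan(24.5°)) = 43.2666 / 0.91145 ≈ 47.4700 mm.
Short-edge AOV = 2·arctan(24 / (2 × 47.4700)) = 2·arctan(0.25279) ≈ 28.3733°.

28.373°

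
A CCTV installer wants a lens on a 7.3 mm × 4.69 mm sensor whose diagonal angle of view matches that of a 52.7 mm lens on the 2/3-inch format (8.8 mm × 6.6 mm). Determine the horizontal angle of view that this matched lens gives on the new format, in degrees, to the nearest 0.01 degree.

10.04°

Sensor diagonal = √(8.8² + 6.6²) = √121.0000 ≈ 11.0000 mm.
Sensor diagonal = √(7.3² + 4.69²) = √75.2861 ≈ 8.6768 mm.
Equal diagonal AOV ⇒ f₂ = f₁ · 8.6768/11.0000 = 52.7 × 0.78880 ≈ 41.5696 mm.
Horizontal AOV on the new format = 2·arctan(7.3 / (2 × 41.5696)) = 2·arctan(0.08780) ≈ 10.0359°.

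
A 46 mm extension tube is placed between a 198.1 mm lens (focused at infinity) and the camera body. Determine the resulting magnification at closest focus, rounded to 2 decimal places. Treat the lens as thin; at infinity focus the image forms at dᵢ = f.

The tube moves the image plane from f to f + e, so dᵢ = 198.1 + 46 = 244.1 mm. Focus is achieved when 1/f = 1/dₒ + 1/dᵢ, giving dₒ = 1/(1/f − 1/(f+e)).
Magnification m = dᵢ/dₒ = (f+e)·(1/f − 1/(f+e)) = e/f = 46/198.1 ≈ 0.2322.

0.23×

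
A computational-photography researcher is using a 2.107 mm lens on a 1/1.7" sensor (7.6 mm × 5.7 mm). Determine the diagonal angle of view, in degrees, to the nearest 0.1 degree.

Sensor diagonal = √(7.6² + 5.7²) = √90.2500 ≈ 9.5000 mm.
Angle of view α = 2·arctan(d/2f) with d = 9.5000 mm and f = 2.107 mm.
d/2f = 2.25439; arctan(2.25439) ≈ 66.0789°, so α ≈ 132.1579°.

132.2°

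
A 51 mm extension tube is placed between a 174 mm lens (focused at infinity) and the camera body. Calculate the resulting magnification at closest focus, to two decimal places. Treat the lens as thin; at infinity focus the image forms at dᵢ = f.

The tube moves the image plane from f to f + e, so dᵢ = 174 + 51 = 225 mm. Focus is achieved when 1/f = 1/dₒ + 1/dᵢ, giving dₒ = 1/(1/f − 1/(f+e)).
Magnification m = dᵢ/dₒ = (f+e)·(1/f − 1/(f+e)) = e/f = 51/174 ≈ 0.2931.

0.29×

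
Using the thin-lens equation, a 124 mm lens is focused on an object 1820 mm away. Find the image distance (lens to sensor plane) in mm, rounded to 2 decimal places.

133.07 mm

1/dᵢ = 1/f − 1/dₒ = 1/124 − 1/1820 = 0.0075151 mm⁻¹.
dᵢ = 1/0.0075151 ≈ 133.0660 mm.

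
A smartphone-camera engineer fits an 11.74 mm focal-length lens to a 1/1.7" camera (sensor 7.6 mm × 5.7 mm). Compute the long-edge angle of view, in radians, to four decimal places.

Angle of view α = 2·arctan(w/2f) with w = 7.6 mm and f = 11.74 mm.
w/2f = 0.32368; arctan(0.32368) ≈ 0.3130 rad, so α ≈ 0.6261 rad.

0.6261 rad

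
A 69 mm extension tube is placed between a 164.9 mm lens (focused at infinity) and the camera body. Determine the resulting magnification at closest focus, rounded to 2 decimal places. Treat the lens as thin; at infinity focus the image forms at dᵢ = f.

The tube moves the image plane from f to f + e, so dᵢ = 164.9 + 69 = 233.9 mm. Focus is achieved when 1/f = 1/dₒ + 1/dᵢ, giving dₒ = 1/(1/f − 1/(f+e)).
Magnification m = dᵢ/dₒ = (f+e)·(1/f − 1/(f+e)) = e/f = 69/164.9 ≈ 0.4184.

0.42×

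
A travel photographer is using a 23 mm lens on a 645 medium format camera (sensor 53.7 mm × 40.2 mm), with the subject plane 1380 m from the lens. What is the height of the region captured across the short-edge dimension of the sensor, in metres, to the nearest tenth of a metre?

2412.0 m

dₒ: 1380 m = 1.38e+06 mm.
Similar triangles through the lens centre give W/dₒ = h/dᵢ; with 1/f = 1/dₒ + 1/dᵢ this gives W = h·(dₒ − f)/f.
W = 40.2 mm × (1.38e+06 − 23) / 23 = 40.2 × 59999.0000 ≈ 2411959.800 mm = 2411.96 m.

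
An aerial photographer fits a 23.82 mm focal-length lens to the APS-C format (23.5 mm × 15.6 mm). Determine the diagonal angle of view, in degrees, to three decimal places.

Sensor diagonal = √(23.5² + 15.6²) = √795.6100 ≈ 28.2066 mm.
Angle of view α = 2·arctan(d/2f) with d = 28.2066 mm and f = 23.82 mm.
d/2f = 0.59208; arctan(0.59208) ≈ 30.6288°, so α ≈ 61.2576°.

61.258°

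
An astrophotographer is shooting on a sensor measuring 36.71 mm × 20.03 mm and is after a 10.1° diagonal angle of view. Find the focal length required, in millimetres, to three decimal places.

Sensor diagonal = √(36.71² + 20.03²) = √1748.8250 ≈ 41.8190 mm.
From α = 2·arctan(d/2f) we get f = d / (2·tan(α/2)).
With d = 41.8190 mm and α/2 = 5.05°, tan(α/2) ≈ 0.08837, so f ≈ 41.8190 / 0.17674 ≈ 236.6180 mm.

236.618 mm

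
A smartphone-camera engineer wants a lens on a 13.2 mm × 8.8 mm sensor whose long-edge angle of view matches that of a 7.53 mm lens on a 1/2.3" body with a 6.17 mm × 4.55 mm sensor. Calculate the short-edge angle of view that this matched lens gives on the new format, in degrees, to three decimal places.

Equal long-edge AOV ⇒ f₂ = f₁ · 13.2/6.17 = 7.53 × 2.13938 ≈ 16.1096 mm.
Short-edge AOV on the new format = 2·arctan(8.8 / (2 × 16.1096)) = 2·arctan(0.27313) ≈ 30.5532°.

30.553°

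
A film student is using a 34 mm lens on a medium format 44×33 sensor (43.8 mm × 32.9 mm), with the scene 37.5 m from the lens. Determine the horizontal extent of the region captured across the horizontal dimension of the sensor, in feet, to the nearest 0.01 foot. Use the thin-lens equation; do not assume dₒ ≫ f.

158.35 ft

dₒ: 37.5 m = 37500 mm.
Similar triangles through the lens centre give W/dₒ = w/dᵢ; with 1/f = 1/dₒ + 1/dᵢ this gives W = w·(dₒ − f)/f.
W = 43.8 mm × (37500 − 34) / 34 = 43.8 × 1101.9412 ≈ 48265.024 mm = 48265.024/304.8 ft = 158.35 ft.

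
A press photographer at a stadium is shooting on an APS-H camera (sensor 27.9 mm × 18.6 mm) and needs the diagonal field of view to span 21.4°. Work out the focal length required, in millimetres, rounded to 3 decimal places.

Sensor diagonal = √(27.9² + 18.6²) = √1124.3700 ≈ 33.5316 mm.
From α = 2·arctan(d/2f) we get f = d / (2·tan(α/2)).
With d = 33.5316 mm and α/2 = 10.7°, tan(α/2) ≈ 0.18895, so f ≈ 33.5316 / 0.37790 ≈ 88.7306 mm.

88.731 mm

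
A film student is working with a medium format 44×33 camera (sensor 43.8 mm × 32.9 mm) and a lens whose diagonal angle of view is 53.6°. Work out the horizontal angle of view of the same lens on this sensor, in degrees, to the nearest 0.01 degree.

43.99°

Sensor diagonal = √(43.8² + 32.9²) = √3000.8500 ≈ 54.7800 mm.
From the diagonal AOV: f = 54.7800 / (2·tan(26.8°)) = 54.7800 / 1.01027 ≈ 54.2230 mm.
Horizontal AOV = 2·arctan(43.8 / (2 × 54.2230)) = 2·arctan(0.40389) ≈ 43.9863°.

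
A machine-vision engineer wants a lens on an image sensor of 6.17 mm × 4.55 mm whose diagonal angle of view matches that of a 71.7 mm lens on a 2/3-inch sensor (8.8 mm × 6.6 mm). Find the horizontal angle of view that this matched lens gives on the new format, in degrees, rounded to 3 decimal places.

Sensor diagonal = √(8.8² + 6.6²) = √121.0000 ≈ 11.0000 mm.
Sensor diagonal = √(6.17² + 4.55²) = √58.7714 ≈ 7.6663 mm.
Equal diagonal AOV ⇒ f₂ = f₁ · 7.6663/11.0000 = 71.7 × 0.69693 ≈ 49.9700 mm.
Horizontal AOV on the new format = 2·arctan(6.17 / (2 × 49.9700)) = 2·arctan(0.06174) ≈ 7.0656°.

7.066°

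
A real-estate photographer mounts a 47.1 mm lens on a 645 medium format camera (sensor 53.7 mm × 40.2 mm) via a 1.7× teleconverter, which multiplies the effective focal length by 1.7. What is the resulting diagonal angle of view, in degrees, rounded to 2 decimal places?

Effective focal length f = 47.1 × 1.7 = 80.07 mm.
Sensor diagonal = √(53.7² + 40.2²) = √4499.7300 ≈ 67.0800 mm.
α = 2·arctan(67.080 / (2 × 80.07)) = 2·arctan(0.41888) ≈ 45.4560°.

45.46°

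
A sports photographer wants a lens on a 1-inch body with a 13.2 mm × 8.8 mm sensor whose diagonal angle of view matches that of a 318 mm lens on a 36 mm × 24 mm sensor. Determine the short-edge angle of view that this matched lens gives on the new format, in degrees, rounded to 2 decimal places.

4.32°

Sensor diagonal = √(36² + 24²) = √1872.0000 ≈ 43.2666 mm.
Sensor diagonal = √(13.2² + 8.8²) = √251.6800 ≈ 15.8644 mm.
Equal diagonal AOV ⇒ f₂ = f₁ · 15.8644/43.2666 = 318 × 0.36667 ≈ 116.6000 mm.
Short-edge AOV on the new format = 2·arctan(8.8 / (2 × 116.6000)) = 2·arctan(0.03774) ≈ 4.3222°.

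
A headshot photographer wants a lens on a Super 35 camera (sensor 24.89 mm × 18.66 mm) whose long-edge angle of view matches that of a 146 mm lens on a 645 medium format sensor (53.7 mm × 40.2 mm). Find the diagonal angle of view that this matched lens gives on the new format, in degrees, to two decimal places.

Equal long-edge AOV ⇒ f₂ = f₁ · 24.89/53.7 = 146 × 0.46350 ≈ 67.6711 mm.
Sensor diagonal = √(24.89² + 18.66²) = √967.7077 ≈ 31.1080 mm.
Diagonal AOV on the new format = 2·arctan(31.1080 / (2 × 67.6711)) = 2·arctan(0.22985) ≈ 25.8889°.

25.89°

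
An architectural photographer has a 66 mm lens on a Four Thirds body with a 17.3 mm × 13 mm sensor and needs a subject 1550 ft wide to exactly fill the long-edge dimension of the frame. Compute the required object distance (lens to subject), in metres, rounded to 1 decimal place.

1802.4 m

W: 1550 ft × 304.8 mm/ft = 472439.98 mm.
Magnification m = w/W = dᵢ/dₒ; combined with 1/f = 1/dₒ + 1/dᵢ this gives dₒ = f·(1 + W/w).
dₒ = 66 mm × (1 + 472440/17.3) = 66 × 27309.6696 ≈ 1802438.197 mm = 1802.44 m.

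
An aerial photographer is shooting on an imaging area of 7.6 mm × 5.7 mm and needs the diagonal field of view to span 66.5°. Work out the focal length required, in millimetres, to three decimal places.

7.245 mm

Sensor diagonal = √(7.6² + 5.7²) = √90.2500 ≈ 9.5000 mm.
From α = 2·arctan(d/2f) we get f = d / (2·tan(α/2)).
With d = 9.5000 mm and α/2 = 33.25°, tan(α/2) ≈ 0.65563, so f ≈ 9.5000 / 1.31126 ≈ 7.2450 mm.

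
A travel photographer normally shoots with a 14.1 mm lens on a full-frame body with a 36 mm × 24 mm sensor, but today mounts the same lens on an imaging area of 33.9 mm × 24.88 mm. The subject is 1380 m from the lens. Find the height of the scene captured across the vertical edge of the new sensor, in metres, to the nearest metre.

The focal length stays 14.1 mm; the relevant sensor dimension is now h = 24.88 mm. Object distance dₒ = 1380 m = 1.38e+06 mm.
Thin-lens field height W = h·(dₒ − f)/f = 24.88 × (1.38e+06 − 14.1)/14.1 ≈ 2435038.950 mm = 2435.04 m.

2435 m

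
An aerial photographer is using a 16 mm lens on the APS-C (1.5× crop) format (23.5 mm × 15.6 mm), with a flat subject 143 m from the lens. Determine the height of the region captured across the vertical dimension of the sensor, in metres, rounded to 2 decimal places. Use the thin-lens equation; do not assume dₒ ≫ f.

dₒ: 143 m = 143000 mm.
Similar triangles through the lens centre give W/dₒ = h/dᵢ; with 1/f = 1/dₒ + 1/dᵢ this gives W = h·(dₒ − f)/f.
W = 15.6 mm × (143000 − 16) / 16 = 15.6 × 8936.5000 ≈ 139409.400 mm = 139.409 m.

139.41 m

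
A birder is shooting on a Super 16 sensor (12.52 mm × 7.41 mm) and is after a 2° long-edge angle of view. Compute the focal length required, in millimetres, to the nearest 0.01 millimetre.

358.64 mm

From α = 2·arctan(w/2f) we get f = w / (2·tan(α/2)).
With w = 12.52 mm and α/2 = 1°, tan(α/2) ≈ 0.01746, so f ≈ 12.52 / 0.03491 ≈ 358.6352 mm.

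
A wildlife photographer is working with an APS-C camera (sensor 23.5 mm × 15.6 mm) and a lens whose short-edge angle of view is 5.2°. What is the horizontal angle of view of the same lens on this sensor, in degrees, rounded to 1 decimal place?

7.8°

From the short-edge AOV: f = 15.6 / (2·tan(2.6°)) = 15.6 / 0.09082 ≈ 171.7693 mm.
Horizontal AOV = 2·arctan(23.5 / (2 × 171.7693)) = 2·arctan(0.06841) ≈ 7.8265°.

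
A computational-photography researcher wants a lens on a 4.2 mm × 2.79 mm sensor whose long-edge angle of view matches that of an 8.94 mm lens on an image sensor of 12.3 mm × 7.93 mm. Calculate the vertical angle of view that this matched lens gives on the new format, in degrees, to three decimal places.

49.118°

Equal long-edge AOV ⇒ f₂ = f₁ · 4.2/12.3 = 8.94 × 0.34146 ≈ 3.0527 mm.
Vertical AOV on the new format = 2·arctan(2.79 / (2 × 3.0527)) = 2·arctan(0.45698) ≈ 49.1184°.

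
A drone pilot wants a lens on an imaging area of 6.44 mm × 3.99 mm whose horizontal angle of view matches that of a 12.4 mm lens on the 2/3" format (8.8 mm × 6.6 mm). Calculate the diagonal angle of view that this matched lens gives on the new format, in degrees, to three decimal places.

Equal horizontal AOV ⇒ f₂ = f₁ · 6.44/8.8 = 12.4 × 0.73182 ≈ 9.0745 mm.
Sensor diagonal = √(6.44² + 3.99²) = √57.3937 ≈ 7.5759 mm.
Diagonal AOV on the new format = 2·arctan(7.5759 / (2 × 9.0745)) = 2·arctan(0.41742) ≈ 45.3136°.

45.314°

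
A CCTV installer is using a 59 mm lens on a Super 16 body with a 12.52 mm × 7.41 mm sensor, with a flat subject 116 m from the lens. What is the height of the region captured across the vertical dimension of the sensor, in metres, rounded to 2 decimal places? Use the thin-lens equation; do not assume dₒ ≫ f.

dₒ: 116 m = 116000 mm.
Similar triangles through the lens centre give W/dₒ = h/dᵢ; with 1/f = 1/dₒ + 1/dᵢ this gives W = h·(dₒ − f)/f.
W = 7.41 mm × (116000 − 59) / 59 = 7.41 × 1965.1017 ≈ 14561.404 mm = 14.5614 m.

14.56 m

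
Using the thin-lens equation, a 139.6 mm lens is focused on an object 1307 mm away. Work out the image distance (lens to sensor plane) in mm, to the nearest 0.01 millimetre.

1/dᵢ = 1/f − 1/dₒ = 1/139.6 − 1/1307 = 0.0063982 mm⁻¹.
dᵢ = 1/0.0063982 ≈ 156.2936 mm.

156.29 mm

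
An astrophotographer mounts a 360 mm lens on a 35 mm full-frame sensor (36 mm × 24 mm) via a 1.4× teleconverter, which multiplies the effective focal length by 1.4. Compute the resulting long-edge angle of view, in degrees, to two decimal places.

Effective focal length f = 360 × 1.4 = 504 mm.
α = 2·arctan(36 / (2 × 504)) = 2·arctan(0.03571) ≈ 4.0908°.

4.09°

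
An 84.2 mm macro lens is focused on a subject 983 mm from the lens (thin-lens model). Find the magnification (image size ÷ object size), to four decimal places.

0.0937×

Thin lens: 1/f = 1/dₒ + 1/dᵢ → 1/dᵢ = 1/84.2 − 1/983 = 0.0108592 mm⁻¹, so dᵢ ≈ 92.0879 mm.
Magnification m = dᵢ/dₒ = 92.0879/983 ≈ 0.09368.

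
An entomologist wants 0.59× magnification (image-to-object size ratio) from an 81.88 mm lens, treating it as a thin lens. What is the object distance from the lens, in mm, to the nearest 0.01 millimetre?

220.66 mm

With m = dᵢ/dₒ and 1/f = 1/dₒ + 1/dᵢ, substituting dᵢ = m·dₒ gives 1/f = (1 + 1/m)/dₒ, hence dₒ = f·(1 + 1/m).
dₒ = 81.88 × (1 + 1/0.59) = 81.88 × 2.69492 ≈ 220.660 mm.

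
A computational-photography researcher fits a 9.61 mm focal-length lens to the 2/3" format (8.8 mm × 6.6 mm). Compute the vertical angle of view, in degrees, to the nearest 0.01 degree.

37.90°

Angle of view α = 2·arctan(h/2f) with h = 6.6 mm and f = 9.61 mm.
h/2f = 0.34339; arctan(0.34339) ≈ 18.9521°, so α ≈ 37.9042°.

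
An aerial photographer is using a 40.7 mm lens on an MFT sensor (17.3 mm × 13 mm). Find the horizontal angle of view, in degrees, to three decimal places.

23.997°

Angle of view α = 2·arctan(w/2f) with w = 17.3 mm and f = 40.7 mm.
w/2f = 0.21253; arctan(0.21253) ≈ 11.9986°, so α ≈ 23.9972°.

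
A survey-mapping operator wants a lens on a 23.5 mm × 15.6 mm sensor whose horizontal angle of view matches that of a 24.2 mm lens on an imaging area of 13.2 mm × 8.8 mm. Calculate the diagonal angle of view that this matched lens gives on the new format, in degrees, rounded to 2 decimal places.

36.25°

Equal horizontal AOV ⇒ f₂ = f₁ · 23.5/13.2 = 24.2 × 1.78030 ≈ 43.0833 mm.
Sensor diagonal = √(23.5² + 15.6²) = √795.6100 ≈ 28.2066 mm.
Diagonal AOV on the new format = 2·arctan(28.2066 / (2 × 43.0833)) = 2·arctan(0.32735) ≈ 36.2516°.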